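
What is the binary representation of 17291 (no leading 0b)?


17291 = 100001110001011 in binary

100001110001011


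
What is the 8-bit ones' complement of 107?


107 ^ 255 = 148

148


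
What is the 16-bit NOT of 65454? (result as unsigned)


~0b1111111110101110 = 0b1010001 = 81 (16-bit unsigned)

81


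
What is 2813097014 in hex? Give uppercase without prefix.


2813097014 = A7AC7436 hex

A7AC7436


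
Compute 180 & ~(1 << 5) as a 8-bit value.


180 & ~(1 << 5) = 148

148


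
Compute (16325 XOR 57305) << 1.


Step 1: 16325 ^ 57305 = 57372
Step 2: 57372 << 1 = 114744

114744


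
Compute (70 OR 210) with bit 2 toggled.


Step 1: 70 | 210 = 214
Step 2: 214 ^ (1 << 2) = 214 ^ 4 = 210

210


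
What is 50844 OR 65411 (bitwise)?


0b1100011010011100 | 0b1111111110000011 = 0b1111111110011111 = 65439

65439


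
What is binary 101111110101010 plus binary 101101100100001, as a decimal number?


101111110101010 + 101101100100001 = 1011101011001011 = 47819

47819


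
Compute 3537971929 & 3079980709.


0b11010010111000010010101011011001 & 0b10110111100101001100011010100101 = 0b10010010100000000000001010000001 = 2457862785

2457862785


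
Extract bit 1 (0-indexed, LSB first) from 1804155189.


0b1101011100010010011100100110101, position 1 = 0

0


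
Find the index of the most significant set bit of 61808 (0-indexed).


0b1111000101110000. Highest set bit at position 15

15


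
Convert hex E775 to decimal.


E775 hex = 59253 decimal

59253


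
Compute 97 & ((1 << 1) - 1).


97 & 1 = 1

1


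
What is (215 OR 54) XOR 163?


Step 1: 215 | 54 = 247
Step 2: 247 ^ 163 = 84

84


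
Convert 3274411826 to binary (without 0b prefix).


3274411826 = 11000011001010111000111100110010 in binary

11000011001010111000111100110010


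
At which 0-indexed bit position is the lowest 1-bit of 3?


0b11. Lowest set bit at position 0

0


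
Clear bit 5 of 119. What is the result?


119 & ~(1 << 5) = 87

87


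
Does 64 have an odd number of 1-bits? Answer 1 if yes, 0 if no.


0b1000000 has 1 ones => parity 1

1


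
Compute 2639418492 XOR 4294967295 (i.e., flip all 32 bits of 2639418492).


2639418492 ^ 4294967295 = 1655548803

1655548803


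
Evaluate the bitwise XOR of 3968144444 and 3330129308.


0b11101100100001010001010000111100 ^ 0b11000110011111011011110110011100 = 0b101010111110001010100110100000 = 720939424

720939424


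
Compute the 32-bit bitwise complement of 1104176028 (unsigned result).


~0b1000001110100000110001110011100 = 0b10111110001011111001110001100011 = 3190791267 (32-bit unsigned)

3190791267


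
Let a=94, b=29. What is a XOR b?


94 ^ 29 = 67

67


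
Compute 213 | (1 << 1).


213 | (1 << 1) = 213 | 2 = 215

215


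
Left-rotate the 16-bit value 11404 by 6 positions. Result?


Rotate 0b10110010001100 left by 6 (16-bit) = 0b10001100001011 = 8971

8971


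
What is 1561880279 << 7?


0b1011101000110000110011011010111 << 7 = 0b10111010001100001100110110101110000000 = 199920675712

199920675712


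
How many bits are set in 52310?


0b1100110001010110 has 8 set bits

8


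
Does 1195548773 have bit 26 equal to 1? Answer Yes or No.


0b1000111010000101010000001100101, bit 26 = 1. Yes

Yes


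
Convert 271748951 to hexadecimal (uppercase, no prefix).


271748951 = 10328F57 hex

10328F57


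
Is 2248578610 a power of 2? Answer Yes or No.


0b10000110000001101001011000110010. Multiple bits set => No

No


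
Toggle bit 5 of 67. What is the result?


67 ^ (1 << 5) = 67 ^ 32 = 99

99


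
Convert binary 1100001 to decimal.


1100001 in decimal = 97

97


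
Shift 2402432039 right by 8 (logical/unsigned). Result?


0b10001111001100100011010000100111 >> 8 = 0b100011110011001000110100 = 9384500

9384500


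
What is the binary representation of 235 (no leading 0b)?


235 = 11101011 in binary

11101011


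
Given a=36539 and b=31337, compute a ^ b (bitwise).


36539 ^ 31337 = 62674

62674


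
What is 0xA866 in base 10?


A866 hex = 43110 decimal

43110


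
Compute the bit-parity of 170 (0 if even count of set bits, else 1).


0b10101010 has 4 ones => parity 0

0


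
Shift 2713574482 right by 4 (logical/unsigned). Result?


0b10100001101111011101110001010010 >> 4 = 0b1010000110111101110111000101 = 169598405

169598405


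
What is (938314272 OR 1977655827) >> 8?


Step 1: 938314272 | 1977655827 = 2012064307
Step 2: 2012064307 >> 8 = 7859626

7859626


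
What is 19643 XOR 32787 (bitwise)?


0b100110010111011 ^ 0b1000000000010011 = 0b1100110010101000 = 52392

52392


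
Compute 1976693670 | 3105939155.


0b1110101110100011111001110100110 | 0b10111001001000001101111011010011 = 0b11111101111100011111111111110111 = 4260495351

4260495351


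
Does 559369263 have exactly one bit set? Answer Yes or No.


0b100001010101110100110000101111. Multiple bits set => No

No


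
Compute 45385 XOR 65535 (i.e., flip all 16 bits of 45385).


45385 ^ 65535 = 20150

20150


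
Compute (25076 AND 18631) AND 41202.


Step 1: 25076 & 18631 = 16580
Step 2: 16580 & 41202 = 192

192


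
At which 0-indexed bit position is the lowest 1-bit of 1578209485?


0b1011110000100011001000011001101. Lowest set bit at position 0

0


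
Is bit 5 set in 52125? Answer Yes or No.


0b1100101110011101, bit 5 = 0. No

No


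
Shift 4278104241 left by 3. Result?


0b11111110111111101011000010110001 << 3 = 0b11111110111111101011000010110001000 = 34224833928

34224833928


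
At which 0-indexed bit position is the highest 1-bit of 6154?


0b1100000001010. Highest set bit at position 12

12


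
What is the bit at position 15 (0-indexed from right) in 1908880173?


0b1110001110001110011001100101101, position 15 = 0

0


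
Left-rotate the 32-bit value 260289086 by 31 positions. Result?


Rotate 0b1111100000111011001000111110 left by 31 (32-bit) = 0b111110000011101100100011111 = 130144543

130144543


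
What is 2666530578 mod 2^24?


2666530578 & 16777215 = 15730450

15730450


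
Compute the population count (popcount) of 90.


0b1011010 has 4 set bits

4


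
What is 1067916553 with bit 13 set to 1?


1067916553 | (1 << 13) = 1067916553 | 8192 = 1067924745

1067924745


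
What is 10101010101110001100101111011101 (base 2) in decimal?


10101010101110001100101111011101 in decimal = 2864237533

2864237533


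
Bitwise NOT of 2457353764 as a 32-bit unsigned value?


~0b10010010011110000011111000100100 = 0b1101101100001111100000111011011 = 1837613531 (32-bit unsigned)

1837613531


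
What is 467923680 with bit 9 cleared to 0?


467923680 & ~(1 << 9) = 467923168

467923168


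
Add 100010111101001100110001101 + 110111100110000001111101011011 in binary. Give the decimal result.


100010111101001100110001101 + 110111100110000001111101011011 = 111011111101101011100011101000 = 1006024936

1006024936


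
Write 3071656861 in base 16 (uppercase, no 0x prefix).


3071656861 = B715C39D hex

B715C39D


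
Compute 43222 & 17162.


0b1010100011010110 & 0b100001100001010 = 0b10 = 2

2


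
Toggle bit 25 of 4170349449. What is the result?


4170349449 ^ (1 << 25) = 4170349449 ^ 33554432 = 4203903881

4203903881


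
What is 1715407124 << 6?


0b1100110001111110000100100010100 << 6 = 0b1100110001111110000100100010100000000 = 109786055936

109786055936


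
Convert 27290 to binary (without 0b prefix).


27290 = 110101010011010 in binary

110101010011010


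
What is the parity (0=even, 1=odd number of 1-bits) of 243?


0b11110011 has 6 ones => parity 0

0


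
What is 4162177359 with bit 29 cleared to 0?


4162177359 & ~(1 << 29) = 3625306447

3625306447


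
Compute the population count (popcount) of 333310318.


0b10011110111011110100101101110 has 19 set bits

19


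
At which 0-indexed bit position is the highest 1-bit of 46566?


0b1011010111100110. Highest set bit at position 15

15


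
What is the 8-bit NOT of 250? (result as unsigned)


~0b11111010 = 0b101 = 5 (8-bit unsigned)

5


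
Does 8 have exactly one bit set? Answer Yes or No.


0b1000. Only one bit set => Yes

Yes


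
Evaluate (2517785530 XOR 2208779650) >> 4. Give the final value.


Step 1: 2517785530 ^ 2208779650 = 364189240
Step 2: 364189240 >> 4 = 22761827

22761827


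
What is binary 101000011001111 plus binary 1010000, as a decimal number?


101000011001111 + 1010000 = 101000100011111 = 20767

20767


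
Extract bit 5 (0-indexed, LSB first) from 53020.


0b1100111100011100, position 5 = 0

0


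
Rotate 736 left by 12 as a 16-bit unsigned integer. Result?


Rotate 0b1011100000 left by 12 (16-bit) = 0b101110 = 46

46


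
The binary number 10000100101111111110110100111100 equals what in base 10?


10000100101111111110110100111100 in decimal = 2227170620

2227170620


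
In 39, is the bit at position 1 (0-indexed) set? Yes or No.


0b100111, bit 1 = 1. Yes

Yes


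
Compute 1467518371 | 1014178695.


0b1010111011110001000110110100011 | 0b111100011100110010001110000111 = 0b1111111011110111010111110100111 = 2138812327

2138812327


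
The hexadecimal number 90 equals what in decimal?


90 hex = 144 decimal

144


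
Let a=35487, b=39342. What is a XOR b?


35487 ^ 39342 = 4913

4913


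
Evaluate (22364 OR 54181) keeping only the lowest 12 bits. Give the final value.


Step 1: 22364 | 54181 = 55293
Step 2: 55293 & 4095 = 2045

2045


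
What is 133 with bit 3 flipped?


133 ^ (1 << 3) = 133 ^ 8 = 141

141


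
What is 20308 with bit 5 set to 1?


20308 | (1 << 5) = 20308 | 32 = 20340

20340


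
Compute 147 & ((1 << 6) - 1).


147 & 63 = 19

19


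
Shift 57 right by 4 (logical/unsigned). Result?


0b111001 >> 4 = 0b11 = 3

3


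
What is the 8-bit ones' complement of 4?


4 ^ 255 = 251

251


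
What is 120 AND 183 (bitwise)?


0b1111000 & 0b10110111 = 0b110000 = 48

48


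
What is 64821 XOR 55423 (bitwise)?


0b1111110100110101 ^ 0b1101100001111111 = 0b10010101001010 = 9546

9546


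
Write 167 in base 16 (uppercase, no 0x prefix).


167 = A7 hex

A7


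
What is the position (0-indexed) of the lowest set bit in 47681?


0b1011101001000001. Lowest set bit at position 0

0


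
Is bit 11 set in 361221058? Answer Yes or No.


0b10101100001111100101111000010, bit 11 = 1. Yes

Yes


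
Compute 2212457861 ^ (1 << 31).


2212457861 ^ (1 << 31) = 2212457861 ^ 2147483648 = 64974213

64974213


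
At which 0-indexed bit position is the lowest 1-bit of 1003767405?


0b111011110101000100011001101101. Lowest set bit at position 0

0


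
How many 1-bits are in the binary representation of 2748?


0b101010111100 has 7 set bits

7


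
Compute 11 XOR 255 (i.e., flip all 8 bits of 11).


11 ^ 255 = 244

244


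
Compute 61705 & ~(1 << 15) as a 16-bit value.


61705 & ~(1 << 15) = 28937

28937


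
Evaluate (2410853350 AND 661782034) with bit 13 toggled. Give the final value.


Step 1: 2410853350 & 661782034 = 120631810
Step 2: 120631810 ^ (1 << 13) = 120631810 ^ 8192 = 120623618

120623618


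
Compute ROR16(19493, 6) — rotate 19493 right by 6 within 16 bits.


Rotate 0b100110000100101 right by 6 (16-bit) = 0b1001010100110000 = 38192

38192


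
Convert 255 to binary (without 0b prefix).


255 = 11111111 in binary

11111111


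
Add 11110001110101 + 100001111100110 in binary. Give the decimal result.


11110001110101 + 100001111100110 = 1000000001011011 = 32859

32859


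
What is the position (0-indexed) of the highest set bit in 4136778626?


0b11110110100100100011101110000010. Highest set bit at position 31

31


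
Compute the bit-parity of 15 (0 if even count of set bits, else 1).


0b1111 has 4 ones => parity 0

0


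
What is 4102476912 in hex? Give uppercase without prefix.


4102476912 = F486D470 hex

F486D470


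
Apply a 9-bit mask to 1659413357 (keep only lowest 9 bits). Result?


1659413357 & 511 = 365

365


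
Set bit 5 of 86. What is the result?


86 | (1 << 5) = 86 | 32 = 118

118


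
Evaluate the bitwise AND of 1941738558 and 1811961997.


0b1110011101111001001010000111110 & 0b1101100000000000101100010001101 = 0b1100000000000000001000000001100 = 1610616844

1610616844


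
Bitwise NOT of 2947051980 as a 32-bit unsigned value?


~0b10101111101010000111000111001100 = 0b1010000010101111000111000110011 = 1347915315 (32-bit unsigned)

1347915315


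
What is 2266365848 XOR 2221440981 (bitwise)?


0b10000111000101011111111110011000 ^ 0b10000100011010000111111111010101 = 0b11011111011000000001001101 = 58556493

58556493


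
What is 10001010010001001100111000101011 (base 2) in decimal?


10001010010001001100111000101011 in decimal = 2319765035

2319765035


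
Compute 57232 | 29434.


0b1101111110010000 | 0b111001011111010 = 0b1111111111111010 = 65530

65530


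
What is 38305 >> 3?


0b1001010110100001 >> 3 = 0b1001010110100 = 4788

4788


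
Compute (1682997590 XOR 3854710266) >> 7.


Step 1: 1682997590 ^ 3854710266 = 2173875372
Step 2: 2173875372 >> 7 = 16983401

16983401


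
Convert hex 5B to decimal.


5B hex = 91 decimal

91


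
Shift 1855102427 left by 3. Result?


0b1101110100100101001110111011011 << 3 = 0b1101110100100101001110111011011000 = 14840819416

14840819416


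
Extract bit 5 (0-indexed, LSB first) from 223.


0b11011111, position 5 = 0

0


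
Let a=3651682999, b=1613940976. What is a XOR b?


3651682999 ^ 1613940976 = 3113912903

3113912903


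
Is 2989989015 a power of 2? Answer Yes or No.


0b10110010001101111001110010010111. Multiple bits set => No

No


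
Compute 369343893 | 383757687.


0b10110000000111011110110010101 | 0b10110110111111010110101110111 = 0b10110110111111011110111110111 = 383761911

383761911


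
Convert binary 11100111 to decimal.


11100111 in decimal = 231

231


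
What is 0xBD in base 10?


BD hex = 189 decimal

189


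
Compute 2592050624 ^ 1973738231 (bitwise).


0b10011010011111111000110111000000 ^ 0b1110101101001001101101011110111 = 0b11101111110110110101011100110111 = 4024129335

4024129335


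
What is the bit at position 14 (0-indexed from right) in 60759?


0b1110110101010111, position 14 = 1

1


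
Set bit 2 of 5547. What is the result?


5547 | (1 << 2) = 5547 | 4 = 5551

5551


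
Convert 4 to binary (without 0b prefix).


4 = 100 in binary

100


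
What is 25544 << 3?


0b110001111001000 << 3 = 0b110001111001000000 = 204352

204352


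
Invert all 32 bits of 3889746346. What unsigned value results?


3889746346 ^ 4294967295 = 405220949

405220949


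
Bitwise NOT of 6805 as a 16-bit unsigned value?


~0b1101010010101 = 0b1110010101101010 = 58730 (16-bit unsigned)

58730


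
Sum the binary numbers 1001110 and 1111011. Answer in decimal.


1001110 + 1111011 = 11001001 = 201

201


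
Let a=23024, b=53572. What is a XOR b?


23024 ^ 53572 = 34996

34996


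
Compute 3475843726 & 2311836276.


0b11001111001011010010101010001110 & 0b10001001110010111101001001110100 = 0b10001001000010010000001000000100 = 2299068932

2299068932


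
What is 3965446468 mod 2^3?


3965446468 & 7 = 4

4


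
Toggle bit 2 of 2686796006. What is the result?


2686796006 ^ (1 << 2) = 2686796006 ^ 4 = 2686796002

2686796002


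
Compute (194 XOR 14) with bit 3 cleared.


Step 1: 194 ^ 14 = 204
Step 2: 204 & ~(1 << 3) = 196

196


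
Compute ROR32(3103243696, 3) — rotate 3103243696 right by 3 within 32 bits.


Rotate 0b10111000111101111011110110110000 right by 3 (32-bit) = 0b10111000111101111011110110110 = 387905462

387905462


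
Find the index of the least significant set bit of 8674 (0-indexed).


0b10000111100010. Lowest set bit at position 1

1


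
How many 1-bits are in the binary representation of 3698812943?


0b11011100011101110110100000001111 has 18 set bits

18


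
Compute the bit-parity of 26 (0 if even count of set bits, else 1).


0b11010 has 3 ones => parity 1

1


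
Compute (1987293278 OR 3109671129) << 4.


Step 1: 1987293278 | 3109671129 = 4286312671
Step 2: 4286312671 << 4 = 68581002736

68581002736


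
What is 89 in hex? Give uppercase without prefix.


89 = 59 hex

59


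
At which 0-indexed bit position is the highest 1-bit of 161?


0b10100001. Highest set bit at position 7

7


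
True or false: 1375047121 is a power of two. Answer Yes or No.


0b1010001111101011000110111010001. Multiple bits set => No

No


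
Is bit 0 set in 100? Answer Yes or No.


0b1100100, bit 0 = 0. No

No


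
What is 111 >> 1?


0b1101111 >> 1 = 0b110111 = 55

55


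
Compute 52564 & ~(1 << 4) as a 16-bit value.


52564 & ~(1 << 4) = 52548

52548


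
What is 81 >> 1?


0b1010001 >> 1 = 0b101000 = 40

40


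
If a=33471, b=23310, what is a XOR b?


33471 ^ 23310 = 55729

55729


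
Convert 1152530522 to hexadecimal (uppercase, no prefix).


1152530522 = 44B2385A hex

44B2385A


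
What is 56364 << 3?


0b1101110000101100 << 3 = 0b1101110000101100000 = 450912

450912


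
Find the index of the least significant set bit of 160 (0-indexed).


0b10100000. Lowest set bit at position 5

5


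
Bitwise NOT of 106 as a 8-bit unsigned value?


~0b1101010 = 0b10010101 = 149 (8-bit unsigned)

149


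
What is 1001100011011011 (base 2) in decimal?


1001100011011011 in decimal = 39131

39131


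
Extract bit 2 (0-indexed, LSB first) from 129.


0b10000001, position 2 = 0

0


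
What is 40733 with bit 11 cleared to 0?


40733 & ~(1 << 11) = 38685

38685


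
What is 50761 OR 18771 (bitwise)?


0b1100011001001001 | 0b100100101010011 = 0b1100111101011011 = 53083

53083


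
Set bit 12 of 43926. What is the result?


43926 | (1 << 12) = 43926 | 4096 = 48022

48022


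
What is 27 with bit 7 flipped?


27 ^ (1 << 7) = 27 ^ 128 = 155

155


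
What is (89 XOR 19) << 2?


Step 1: 89 ^ 19 = 74
Step 2: 74 << 2 = 296

296


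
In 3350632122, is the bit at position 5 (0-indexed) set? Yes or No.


0b11000111101101101001011010111010, bit 5 = 1. Yes

Yes


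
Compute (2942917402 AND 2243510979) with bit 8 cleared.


Step 1: 2942917402 & 2243510979 = 2234073602
Step 2: 2234073602 & ~(1 << 8) = 2234073602

2234073602


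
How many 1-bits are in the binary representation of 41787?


0b1010001100111011 has 9 set bits

9


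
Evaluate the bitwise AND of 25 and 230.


0b11001 & 0b11100110 = 0b0 = 0

0


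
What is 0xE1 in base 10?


E1 hex = 225 decimal

225


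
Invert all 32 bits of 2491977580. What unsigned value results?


2491977580 ^ 4294967295 = 1802989715

1802989715


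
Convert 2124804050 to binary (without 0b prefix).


2124804050 = 1111110101001011110111111010010 in binary

1111110101001011110111111010010


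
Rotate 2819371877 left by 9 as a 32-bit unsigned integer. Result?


Rotate 0b10101000000011000011001101100101 left by 9 (32-bit) = 0b11000011001101100101101010000 = 409389904

409389904


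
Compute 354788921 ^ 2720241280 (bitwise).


0b10101001001011010011000111001 ^ 0b10100010001000111001011010000000 = 0b10110111000001100011000010111001 = 3070636217

3070636217


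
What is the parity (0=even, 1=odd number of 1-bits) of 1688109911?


0b1100100100111101000001101010111 has 16 ones => parity 0

0


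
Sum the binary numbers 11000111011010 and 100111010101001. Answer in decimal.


11000111011010 + 100111010101001 = 1000000010000011 = 32899

32899


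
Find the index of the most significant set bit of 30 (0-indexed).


0b11110. Highest set bit at position 4

4


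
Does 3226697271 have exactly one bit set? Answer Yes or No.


0b11000000010100110111111000110111. Multiple bits set => No

No


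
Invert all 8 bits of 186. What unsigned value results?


186 ^ 255 = 69

69


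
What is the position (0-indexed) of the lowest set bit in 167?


0b10100111. Lowest set bit at position 0

0


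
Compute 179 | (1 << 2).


179 | (1 << 2) = 179 | 4 = 183

183


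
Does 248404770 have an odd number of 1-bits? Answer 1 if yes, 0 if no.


0b1110110011100101101100100010 has 15 ones => parity 1

1


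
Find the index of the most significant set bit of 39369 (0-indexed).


0b1001100111001001. Highest set bit at position 15

15


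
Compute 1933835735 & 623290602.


0b1110011010000111111110111010111 & 0b100101001001101010100011101010 = 0b100001000000101010100011000010 = 553822402

553822402


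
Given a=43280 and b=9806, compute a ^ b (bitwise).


43280 ^ 9806 = 36702

36702


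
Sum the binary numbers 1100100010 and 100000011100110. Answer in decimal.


1100100010 + 100000011100110 = 100010000001000 = 17416

17416


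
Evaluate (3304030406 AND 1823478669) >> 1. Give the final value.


Step 1: 3304030406 & 1823478669 = 1151336580
Step 2: 1151336580 >> 1 = 575668290

575668290


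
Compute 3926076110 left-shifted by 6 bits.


0b11101010000000110010101011001110 << 6 = 0b11101010000000110010101011001110000000 = 251268871040

251268871040


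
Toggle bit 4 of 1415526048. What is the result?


1415526048 ^ (1 << 4) = 1415526048 ^ 16 = 1415526064

1415526064


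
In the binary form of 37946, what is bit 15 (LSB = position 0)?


0b1001010000111010, position 15 = 1

1


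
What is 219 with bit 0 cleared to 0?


219 & ~(1 << 0) = 218

218


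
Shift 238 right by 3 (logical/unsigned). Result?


0b11101110 >> 3 = 0b11101 = 29

29


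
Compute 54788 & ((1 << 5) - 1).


54788 & 31 = 4

4


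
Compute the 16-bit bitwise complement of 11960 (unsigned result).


~0b10111010111000 = 0b1101000101000111 = 53575 (16-bit unsigned)

53575


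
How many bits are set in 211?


0b11010011 has 5 set bits

5


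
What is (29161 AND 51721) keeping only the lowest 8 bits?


Step 1: 29161 & 51721 = 16393
Step 2: 16393 & 255 = 9

9


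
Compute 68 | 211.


0b1000100 | 0b11010011 = 0b11010111 = 215

215


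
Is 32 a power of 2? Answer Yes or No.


0b100000. Only one bit set => Yes

Yes


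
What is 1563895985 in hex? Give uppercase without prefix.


1563895985 = 5D3728B1 hex

5D3728B1


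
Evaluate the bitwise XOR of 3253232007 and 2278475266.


0b11000001111010000110000110000111 ^ 0b10000111110011101100011000000010 = 0b1000110001001101010011110000101 = 1176938373

1176938373


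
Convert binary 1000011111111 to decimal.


1000011111111 in decimal = 4351

4351


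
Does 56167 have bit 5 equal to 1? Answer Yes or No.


0b1101101101100111, bit 5 = 1. Yes

Yes


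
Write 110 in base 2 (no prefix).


110 = 1101110 in binary

1101110


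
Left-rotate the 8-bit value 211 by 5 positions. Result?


Rotate 0b11010011 left by 5 (8-bit) = 0b1111010 = 122

122


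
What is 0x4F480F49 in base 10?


4F480F49 hex = 1330122569 decimal

1330122569


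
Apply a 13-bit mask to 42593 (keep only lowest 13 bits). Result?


42593 & 8191 = 1633

1633


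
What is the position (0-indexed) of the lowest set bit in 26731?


0b110100001101011. Lowest set bit at position 0

0


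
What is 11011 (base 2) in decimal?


11011 in decimal = 27

27


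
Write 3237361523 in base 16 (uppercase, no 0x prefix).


3237361523 = C0F63773 hex

C0F63773


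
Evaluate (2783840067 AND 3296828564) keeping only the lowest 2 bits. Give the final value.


Step 1: 2783840067 & 3296828564 = 2222982144
Step 2: 2222982144 & 3 = 0

0


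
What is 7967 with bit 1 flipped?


7967 ^ (1 << 1) = 7967 ^ 2 = 7965

7965


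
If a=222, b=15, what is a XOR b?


222 ^ 15 = 209

209


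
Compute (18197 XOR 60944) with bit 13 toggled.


Step 1: 18197 ^ 60944 = 43269
Step 2: 43269 ^ (1 << 13) = 43269 ^ 8192 = 35077

35077


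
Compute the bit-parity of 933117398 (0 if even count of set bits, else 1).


0b110111100111100011110111010110 has 20 ones => parity 0

0


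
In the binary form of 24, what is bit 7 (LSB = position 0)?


0b11000, position 7 = 0

0


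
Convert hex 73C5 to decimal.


73C5 hex = 29637 decimal

29637


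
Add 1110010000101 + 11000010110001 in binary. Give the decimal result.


1110010000101 + 11000010110001 = 100110100110110 = 19766

19766


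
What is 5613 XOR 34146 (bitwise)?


0b1010111101101 ^ 0b1000010101100010 = 0b1001000010001111 = 37007

37007


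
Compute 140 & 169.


0b10001100 & 0b10101001 = 0b10001000 = 136

136


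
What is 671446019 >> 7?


0b101000000001010111010000000011 >> 7 = 0b10100000000101011101000 = 5245672

5245672


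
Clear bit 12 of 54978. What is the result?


54978 & ~(1 << 12) = 50882

50882


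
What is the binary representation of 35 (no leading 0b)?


35 = 100011 in binary

100011


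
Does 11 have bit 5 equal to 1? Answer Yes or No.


0b1011, bit 5 = 0. No

No


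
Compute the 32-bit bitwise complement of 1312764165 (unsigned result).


~0b1001110001111110011000100000101 = 0b10110001110000001100111011111010 = 2982203130 (32-bit unsigned)

2982203130


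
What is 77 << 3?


0b1001101 << 3 = 0b1001101000 = 616

616


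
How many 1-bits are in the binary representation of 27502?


0b110101101101110 has 10 set bits

10


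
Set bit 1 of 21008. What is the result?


21008 | (1 << 1) = 21008 | 2 = 21010

21010


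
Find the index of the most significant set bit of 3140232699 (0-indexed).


0b10111011001011000010010111111011. Highest set bit at position 31

31


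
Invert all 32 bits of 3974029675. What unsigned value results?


3974029675 ^ 4294967295 = 320937620

320937620


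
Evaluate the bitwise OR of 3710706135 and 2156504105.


0b11011101001011001110000111010111 | 0b10000000100010011010010000101001 = 0b11011101101011011110010111111111 = 3719161343

3719161343


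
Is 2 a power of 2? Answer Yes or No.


0b10. Only one bit set => Yes

Yes


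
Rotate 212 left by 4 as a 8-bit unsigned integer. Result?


Rotate 0b11010100 left by 4 (8-bit) = 0b1001101 = 77

77


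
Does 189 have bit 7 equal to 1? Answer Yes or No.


0b10111101, bit 7 = 1. Yes

Yes


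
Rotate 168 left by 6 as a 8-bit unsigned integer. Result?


Rotate 0b10101000 left by 6 (8-bit) = 0b101010 = 42

42


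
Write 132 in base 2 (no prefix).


132 = 10000100 in binary

10000100


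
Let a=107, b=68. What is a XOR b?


107 ^ 68 = 47

47


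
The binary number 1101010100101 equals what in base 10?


1101010100101 in decimal = 6821

6821


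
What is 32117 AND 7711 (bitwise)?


0b111110101110101 & 0b1111000011111 = 0b1110000010101 = 7189

7189


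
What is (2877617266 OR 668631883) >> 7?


Step 1: 2877617266 | 668631883 = 2950625147
Step 2: 2950625147 >> 7 = 23051758

23051758


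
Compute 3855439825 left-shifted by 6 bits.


0b11100101110011010101011111010001 << 6 = 0b11100101110011010101011111010001000000 = 246748148800

246748148800


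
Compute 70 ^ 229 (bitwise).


0b1000110 ^ 0b11100101 = 0b10100011 = 163

163


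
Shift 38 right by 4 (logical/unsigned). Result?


0b100110 >> 4 = 0b10 = 2

2


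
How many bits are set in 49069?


0b1011111110101101 has 12 set bits

12


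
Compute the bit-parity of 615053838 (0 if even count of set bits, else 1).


0b100100101010001111101000001110 has 14 ones => parity 0

0


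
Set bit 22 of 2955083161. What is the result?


2955083161 | (1 << 22) = 2955083161 | 4194304 = 2959277465

2959277465


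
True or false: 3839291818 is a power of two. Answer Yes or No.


0b11100100110101101111000110101010. Multiple bits set => No

No


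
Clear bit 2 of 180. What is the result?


180 & ~(1 << 2) = 176

176


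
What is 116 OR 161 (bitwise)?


0b1110100 | 0b10100001 = 0b11110101 = 245

245


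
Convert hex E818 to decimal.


E818 hex = 59416 decimal

59416


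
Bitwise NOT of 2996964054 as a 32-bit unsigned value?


~0b10110010101000100000101011010110 = 0b1001101010111011111010100101001 = 1298003241 (32-bit unsigned)

1298003241


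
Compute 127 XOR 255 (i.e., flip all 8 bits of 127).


127 ^ 255 = 128

128


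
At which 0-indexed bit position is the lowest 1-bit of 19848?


0b100110110001000. Lowest set bit at position 3

3


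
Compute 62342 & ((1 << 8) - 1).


62342 & 255 = 134

134


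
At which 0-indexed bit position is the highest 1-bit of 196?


0b11000100. Highest set bit at position 7

7


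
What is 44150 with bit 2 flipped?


44150 ^ (1 << 2) = 44150 ^ 4 = 44146

44146


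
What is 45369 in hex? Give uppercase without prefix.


45369 = B139 hex

B139


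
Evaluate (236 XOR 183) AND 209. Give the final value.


Step 1: 236 ^ 183 = 91
Step 2: 91 & 209 = 81

81


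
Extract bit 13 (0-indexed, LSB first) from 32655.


0b111111110001111, position 13 = 1

1


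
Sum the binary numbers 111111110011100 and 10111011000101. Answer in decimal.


111111110011100 + 10111011000101 = 1010111001100001 = 44641

44641


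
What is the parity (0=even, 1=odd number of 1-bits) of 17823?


0b100010110011111 has 9 ones => parity 1

1


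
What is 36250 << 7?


0b1000110110011010 << 7 = 0b10001101100110100000000 = 4640000

4640000


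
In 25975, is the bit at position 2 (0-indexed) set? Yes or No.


0b110010101110111, bit 2 = 1. Yes

Yes


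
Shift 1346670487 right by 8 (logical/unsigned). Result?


0b1010000010001001000111110010111 >> 8 = 0b10100000100010010001111 = 5260431

5260431


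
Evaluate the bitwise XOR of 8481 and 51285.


0b10000100100001 ^ 0b1100100001010101 = 0b1110100101110100 = 59764

59764


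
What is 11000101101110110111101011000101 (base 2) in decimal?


11000101101110110111101011000101 in decimal = 3317398213

3317398213


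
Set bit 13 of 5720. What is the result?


5720 | (1 << 13) = 5720 | 8192 = 13912

13912


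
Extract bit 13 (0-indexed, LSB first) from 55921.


0b1101101001110001, position 13 = 0

0


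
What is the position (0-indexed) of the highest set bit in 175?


0b10101111. Highest set bit at position 7

7


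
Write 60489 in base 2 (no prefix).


60489 = 1110110001001001 in binary

1110110001001001


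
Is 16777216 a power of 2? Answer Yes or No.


0b1000000000000000000000000. Only one bit set => Yes

Yes


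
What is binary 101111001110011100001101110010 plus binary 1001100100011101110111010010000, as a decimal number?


101111001110011100001101110010 + 1001100100011101110111010010000 = 1111011110010001011001000000010 = 2076750338

2076750338


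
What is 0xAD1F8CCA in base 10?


AD1F8CCA hex = 2904526026 decimal

2904526026


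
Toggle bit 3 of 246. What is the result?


246 ^ (1 << 3) = 246 ^ 8 = 254

254


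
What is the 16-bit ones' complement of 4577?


4577 ^ 65535 = 60958

60958


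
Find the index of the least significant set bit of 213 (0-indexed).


0b11010101. Lowest set bit at position 0

0


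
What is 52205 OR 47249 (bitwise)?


0b1100101111101101 | 0b1011100010010001 = 0b1111101111111101 = 64509

64509


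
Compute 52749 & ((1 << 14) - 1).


52749 & 16383 = 3597

3597


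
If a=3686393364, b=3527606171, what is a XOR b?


3686393364 ^ 3527606171 = 167451023

167451023


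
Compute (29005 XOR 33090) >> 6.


Step 1: 29005 ^ 33090 = 61455
Step 2: 61455 >> 6 = 960

960


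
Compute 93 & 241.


0b1011101 & 0b11110001 = 0b1010001 = 81

81


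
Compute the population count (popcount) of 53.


0b110101 has 4 set bits

4


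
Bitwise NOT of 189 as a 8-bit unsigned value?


~0b10111101 = 0b1000010 = 66 (8-bit unsigned)

66


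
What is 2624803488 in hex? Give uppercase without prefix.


2624803488 = 9C7352A0 hex

9C7352A0


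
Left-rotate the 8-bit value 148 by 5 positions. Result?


Rotate 0b10010100 left by 5 (8-bit) = 0b10010010 = 146

146


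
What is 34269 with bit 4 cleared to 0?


34269 & ~(1 << 4) = 34253

34253


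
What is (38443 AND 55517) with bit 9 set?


Step 1: 38443 & 55517 = 36873
Step 2: 36873 | (1 << 9) = 36873 | 512 = 37385

37385


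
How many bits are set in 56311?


0b1101101111110111 has 13 set bits

13


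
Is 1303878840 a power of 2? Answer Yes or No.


0b1001101101101111001110010111000. Multiple bits set => No

No


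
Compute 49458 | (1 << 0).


49458 | (1 << 0) = 49458 | 1 = 49459

49459


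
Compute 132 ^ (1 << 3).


132 ^ (1 << 3) = 132 ^ 8 = 140

140


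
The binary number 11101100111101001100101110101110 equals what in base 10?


11101100111101001100101110101110 in decimal = 3975465902

3975465902


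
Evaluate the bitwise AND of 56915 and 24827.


0b1101111001010011 & 0b110000011111011 = 0b100000001010011 = 16467

16467


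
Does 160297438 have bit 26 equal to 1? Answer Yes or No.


0b1001100011011111000111011110, bit 26 = 0. No

No


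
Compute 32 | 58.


0b100000 | 0b111010 = 0b111010 = 58

58


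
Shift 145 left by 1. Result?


0b10010001 << 1 = 0b100100010 = 290

290


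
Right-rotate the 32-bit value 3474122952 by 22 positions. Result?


Rotate 0b11001111000100101110100011001000 right by 22 (32-bit) = 0b1001011101000110010001100111100 = 1268982588

1268982588


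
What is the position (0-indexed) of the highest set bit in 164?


0b10100100. Highest set bit at position 7

7


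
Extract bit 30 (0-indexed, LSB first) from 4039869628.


0b11110000110010111000010010111100, position 30 = 1

1


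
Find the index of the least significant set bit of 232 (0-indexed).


0b11101000. Lowest set bit at position 3

3


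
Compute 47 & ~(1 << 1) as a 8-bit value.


47 & ~(1 << 1) = 45

45


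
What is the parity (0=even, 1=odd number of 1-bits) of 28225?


0b110111001000001 has 7 ones => parity 1

1


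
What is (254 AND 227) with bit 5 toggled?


Step 1: 254 & 227 = 226
Step 2: 226 ^ (1 << 5) = 226 ^ 32 = 194

194


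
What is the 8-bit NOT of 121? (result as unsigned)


~0b1111001 = 0b10000110 = 134 (8-bit unsigned)

134


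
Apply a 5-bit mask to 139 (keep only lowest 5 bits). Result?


139 & 31 = 11

11


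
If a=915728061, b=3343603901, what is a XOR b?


915728061 ^ 3343603901 = 4057972224

4057972224


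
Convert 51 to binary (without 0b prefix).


51 = 110011 in binary

110011


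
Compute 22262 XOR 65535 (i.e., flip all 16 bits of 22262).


22262 ^ 65535 = 43273

43273


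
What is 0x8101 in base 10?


8101 hex = 33025 decimal

33025


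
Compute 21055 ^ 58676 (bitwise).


0b101001000111111 ^ 0b1110010100110100 = 0b1011011100001011 = 46859

46859


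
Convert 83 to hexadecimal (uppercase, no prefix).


83 = 53 hex

53


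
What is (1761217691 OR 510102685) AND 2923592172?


Step 1: 1761217691 | 510102685 = 2130676895
Step 2: 2130676895 & 2923592172 = 776079500

776079500


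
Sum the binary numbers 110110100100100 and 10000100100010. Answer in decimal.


110110100100100 + 10000100100010 = 1000111001000110 = 36422

36422


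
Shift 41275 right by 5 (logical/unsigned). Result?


0b1010000100111011 >> 5 = 0b10100001001 = 1289

1289


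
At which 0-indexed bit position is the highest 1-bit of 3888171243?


0b11100111110000001100100011101011. Highest set bit at position 31

31


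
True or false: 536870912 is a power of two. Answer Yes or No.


0b100000000000000000000000000000. Only one bit set => Yes

Yes


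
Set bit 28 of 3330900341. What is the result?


3330900341 | (1 << 28) = 3330900341 | 268435456 = 3599335797

3599335797


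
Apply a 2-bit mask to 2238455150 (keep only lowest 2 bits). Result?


2238455150 & 3 = 2

2


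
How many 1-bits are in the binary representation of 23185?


0b101101010010001 has 7 set bits

7


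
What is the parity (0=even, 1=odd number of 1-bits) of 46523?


0b1011010110111011 has 11 ones => parity 1

1


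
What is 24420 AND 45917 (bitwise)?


0b101111101100100 & 0b1011001101011101 = 0b1001101000100 = 4932

4932


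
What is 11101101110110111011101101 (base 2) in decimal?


11101101110110111011101101 in decimal = 62353133

62353133


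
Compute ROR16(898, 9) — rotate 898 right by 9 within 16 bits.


Rotate 0b1110000010 right by 9 (16-bit) = 0b1100000100000001 = 49409

49409


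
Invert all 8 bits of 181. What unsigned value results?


181 ^ 255 = 74

74


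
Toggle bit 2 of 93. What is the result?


93 ^ (1 << 2) = 93 ^ 4 = 89

89


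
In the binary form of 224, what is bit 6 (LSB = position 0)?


0b11100000, position 6 = 1

1


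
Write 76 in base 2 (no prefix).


76 = 1001100 in binary

1001100


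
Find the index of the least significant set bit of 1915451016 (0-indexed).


0b1110010001010110111011010001000. Lowest set bit at position 3

3


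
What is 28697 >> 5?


0b111000000011001 >> 5 = 0b1110000000 = 896

896


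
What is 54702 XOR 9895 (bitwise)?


0b1101010110101110 ^ 0b10011010100111 = 0b1111001100001001 = 62217

62217


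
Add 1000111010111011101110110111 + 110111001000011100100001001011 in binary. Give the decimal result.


1000111010111011101110110111 + 110111001000011100100001001011 = 1000000000011011000010000000010 = 1074627586

1074627586


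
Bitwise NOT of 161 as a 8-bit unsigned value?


~0b10100001 = 0b1011110 = 94 (8-bit unsigned)

94


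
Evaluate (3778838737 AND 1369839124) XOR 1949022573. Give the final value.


Step 1: 3778838737 & 1369839124 = 1092878352
Step 2: 1092878352 ^ 1949022573 = 890222973

890222973


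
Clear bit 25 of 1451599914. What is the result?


1451599914 & ~(1 << 25) = 1418045482

1418045482


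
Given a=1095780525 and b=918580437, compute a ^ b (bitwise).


1095780525 ^ 918580437 = 2005935224

2005935224


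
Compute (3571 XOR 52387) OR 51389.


Step 1: 3571 ^ 52387 = 49488
Step 2: 49488 | 51389 = 51709

51709


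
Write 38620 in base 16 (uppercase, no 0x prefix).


38620 = 96DC hex

96DC


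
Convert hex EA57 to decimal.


EA57 hex = 59991 decimal

59991


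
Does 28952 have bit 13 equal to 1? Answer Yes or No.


0b111000100011000, bit 13 = 1. Yes

Yes


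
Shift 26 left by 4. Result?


0b11010 << 4 = 0b110100000 = 416

416


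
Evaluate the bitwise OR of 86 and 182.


0b1010110 | 0b10110110 = 0b11110110 = 246

246


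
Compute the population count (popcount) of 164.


0b10100100 has 3 set bits

3


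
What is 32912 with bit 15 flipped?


32912 ^ (1 << 15) = 32912 ^ 32768 = 144

144
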